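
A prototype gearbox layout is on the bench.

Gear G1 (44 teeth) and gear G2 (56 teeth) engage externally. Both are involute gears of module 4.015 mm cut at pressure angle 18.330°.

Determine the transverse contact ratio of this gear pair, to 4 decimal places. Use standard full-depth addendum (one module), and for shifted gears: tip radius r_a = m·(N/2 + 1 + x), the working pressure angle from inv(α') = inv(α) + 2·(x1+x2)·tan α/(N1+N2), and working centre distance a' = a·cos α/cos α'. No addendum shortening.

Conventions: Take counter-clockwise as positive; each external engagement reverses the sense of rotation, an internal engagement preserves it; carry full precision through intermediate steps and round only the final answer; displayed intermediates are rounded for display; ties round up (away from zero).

1.8482

recognized (one external pair, fixed centres): single-mesh tooth geometry, m = 4.015, N1 = 44, N2 = 56
base radii: r_b1 = 83.848219, r_b2 = 106.715915
tip radii: r_a1 = 92.345000, r_a2 = 116.435000
no profile shift: α' = α, a' = a
action lengths: √(r_a1²−r_b1²) = 38.692056, √(r_a2²−r_b2²) = 46.570621
base pitch p_b = π·m·cos α = 11.973498
CR = (38.692056 + 46.570621 − 200.750000·sin 18.33000°)/11.973498 = 1.848157
contact ratio ≈ 1.8482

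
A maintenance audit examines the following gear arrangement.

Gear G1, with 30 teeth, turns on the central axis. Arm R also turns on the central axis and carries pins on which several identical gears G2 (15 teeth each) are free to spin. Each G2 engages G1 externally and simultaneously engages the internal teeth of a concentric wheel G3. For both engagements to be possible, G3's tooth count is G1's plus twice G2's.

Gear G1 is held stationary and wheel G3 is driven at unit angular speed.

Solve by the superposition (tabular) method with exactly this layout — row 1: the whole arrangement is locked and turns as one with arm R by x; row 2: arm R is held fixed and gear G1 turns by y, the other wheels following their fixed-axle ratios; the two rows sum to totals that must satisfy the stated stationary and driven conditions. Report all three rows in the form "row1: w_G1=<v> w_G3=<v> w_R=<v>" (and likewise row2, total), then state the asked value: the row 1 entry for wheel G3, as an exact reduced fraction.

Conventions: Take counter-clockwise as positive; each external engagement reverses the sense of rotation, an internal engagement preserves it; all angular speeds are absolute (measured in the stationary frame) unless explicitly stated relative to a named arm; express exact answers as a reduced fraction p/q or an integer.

topology: planetary set — G1 30T / G2 15T / G3 60T, arm = carrier (Willis)
superposition row 1 [locked train]: every member turns x
row 2: sun turns y, ring = −(30/60)·y, arm 0
boundary: total ω_sun = x + y = 0 and total ω_ring = x − (30/60)·y = 1  ⇒  y = -2/3, x = 2/3
row 2 ring = −(30/60)·(-2/3) = 1/3
totals (row 1 + row 2): sun 2/3 + (-2/3) = 0, ring 2/3 + 1/3 = 1, arm 2/3 + 0 = 2/3
asked cell (row1, ring) = 2/3

row1: w_G1=2/3 w_G3=2/3 w_R=2/3
row2: w_G1=-2/3 w_G3=1/3 w_R=0
total: w_G1=0 w_G3=1 w_R=2/3
asked value: 2/3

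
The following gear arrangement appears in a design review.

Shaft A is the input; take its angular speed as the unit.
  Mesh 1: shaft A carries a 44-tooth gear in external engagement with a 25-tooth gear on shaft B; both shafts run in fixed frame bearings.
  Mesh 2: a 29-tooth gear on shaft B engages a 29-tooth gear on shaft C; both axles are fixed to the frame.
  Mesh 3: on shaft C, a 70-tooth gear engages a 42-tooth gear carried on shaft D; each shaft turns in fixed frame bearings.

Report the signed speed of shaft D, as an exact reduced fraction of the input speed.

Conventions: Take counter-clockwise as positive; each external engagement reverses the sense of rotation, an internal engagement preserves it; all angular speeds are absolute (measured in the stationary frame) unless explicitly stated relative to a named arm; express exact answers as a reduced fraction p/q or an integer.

-44/15

3-mesh fixed-axis compound train (all bearings frame-fixed)
mesh 1 [44T→25T]: |ω|/ω_in = 1×44/25 = 44/25, sense flips to −
mesh 2 [29T→29T]: |ω|/ω_in = (44/25)×29/29 = 44/25, sense flips to +
mesh 3 [70T→42T]: |ω|/ω_in = (44/25)×70/42 = 44/15, sense flips to −
signed output speed (× input speed) = -44/15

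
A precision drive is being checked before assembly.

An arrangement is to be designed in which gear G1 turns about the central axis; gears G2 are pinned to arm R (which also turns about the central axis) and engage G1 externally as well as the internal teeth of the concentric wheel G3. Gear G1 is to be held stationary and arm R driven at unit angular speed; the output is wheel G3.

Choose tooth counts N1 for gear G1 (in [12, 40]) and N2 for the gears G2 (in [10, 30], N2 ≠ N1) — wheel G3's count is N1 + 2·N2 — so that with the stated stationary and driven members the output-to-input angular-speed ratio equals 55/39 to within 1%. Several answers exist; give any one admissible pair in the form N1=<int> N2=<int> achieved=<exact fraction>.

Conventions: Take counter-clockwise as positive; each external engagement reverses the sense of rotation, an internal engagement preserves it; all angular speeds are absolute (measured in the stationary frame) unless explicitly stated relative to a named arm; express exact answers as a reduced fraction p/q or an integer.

N1=32 N2=23 achieved=55/39

planetary set to be sized for 55/39 (Willis relation)
Willis with ω_sun = 0: ω_ring/ω_arm = (N1+N3)/N3; set equal to 55/39  ⇒  N3/N1 = 1/(55/39 − 1) = 39/16
N3 = N1 + 2·N2  ⇒  N2/N1 = (N3/N1 − 1)/2 = (39/16 − 1)/2 = 23/32
smallest multiple with N1 ≥ 12 and N2 ≥ 10: k = 1  ⇒  N1 = 1·32 = 32, N2 = 1·23 = 23 (N1 ≤ 40, N2 ≤ 30, N2 ≠ N1 ✓), N3 = 32 + 2·23 = 78
check: (N1+N3)/N3 with N1 = 32, N3 = 78 gives 55/39; |achieved − target| = 0 ≤ 11/780 ✓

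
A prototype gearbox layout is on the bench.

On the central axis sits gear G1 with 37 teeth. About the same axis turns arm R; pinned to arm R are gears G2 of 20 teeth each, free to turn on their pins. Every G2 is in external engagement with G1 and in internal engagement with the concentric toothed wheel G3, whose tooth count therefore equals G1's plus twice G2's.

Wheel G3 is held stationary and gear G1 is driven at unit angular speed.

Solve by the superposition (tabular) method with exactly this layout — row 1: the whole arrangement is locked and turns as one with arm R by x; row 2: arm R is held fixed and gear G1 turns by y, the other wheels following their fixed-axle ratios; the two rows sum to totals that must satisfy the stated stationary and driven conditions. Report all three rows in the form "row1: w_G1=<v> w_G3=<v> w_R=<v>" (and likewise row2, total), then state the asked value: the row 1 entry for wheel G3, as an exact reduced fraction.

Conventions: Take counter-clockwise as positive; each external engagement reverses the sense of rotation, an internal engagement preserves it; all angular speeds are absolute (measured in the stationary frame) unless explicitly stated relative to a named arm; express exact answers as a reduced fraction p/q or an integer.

row1: w_G1=37/114 w_G3=37/114 w_R=37/114
row2: w_G1=77/114 w_G3=-37/114 w_R=0
total: w_G1=1 w_G3=0 w_R=37/114
asked value: 37/114

recognized (axles ride arm R): planetary set, 37/20/77 teeth
superposition row 1 [locked train]: every member turns x
row 2: sun turns y, ring = −(37/77)·y, arm 0
boundary: total ω_ring = x − (37/77)·y = 0 and total ω_sun = x + y = 1  ⇒  y = 77/114, x = 37/114
row 2 ring = −(37/77)·77/114 = -37/114
totals (row 1 + row 2): sun 37/114 + 77/114 = 1, ring 37/114 + (-37/114) = 0, arm 37/114 + 0 = 37/114
asked cell (row1, ring) = 37/114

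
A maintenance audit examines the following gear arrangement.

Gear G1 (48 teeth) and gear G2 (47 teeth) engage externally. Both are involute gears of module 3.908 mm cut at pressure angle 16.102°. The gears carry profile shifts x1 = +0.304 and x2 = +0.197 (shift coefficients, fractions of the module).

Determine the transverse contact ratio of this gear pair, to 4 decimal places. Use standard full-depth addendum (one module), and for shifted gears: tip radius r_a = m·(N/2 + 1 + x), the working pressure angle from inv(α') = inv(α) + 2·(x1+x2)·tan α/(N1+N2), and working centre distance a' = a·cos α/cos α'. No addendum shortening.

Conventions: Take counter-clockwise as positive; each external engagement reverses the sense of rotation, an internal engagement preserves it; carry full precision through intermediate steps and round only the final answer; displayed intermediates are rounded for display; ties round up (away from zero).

1.8678

recognized (one external pair, fixed centres): single-mesh tooth geometry, m = 3.908, N1 = 48, N2 = 47
base radii: r_b1 = 90.112490, r_b2 = 88.235147
tip radii: r_a1 = 98.888032, r_a2 = 96.515876
inv(α') = inv(16.102°) + 2·(+0.304+0.197)·tan α/(48+47) = 0.01068481  ⇒  α' = 17.95886°
a' = a·cos α / cos α' = 185.6300·cos 16.102°/cos 17.95886° = 187.482110
action lengths: √(r_a1²−r_b1²) = 40.725691, √(r_a2²−r_b2²) = 39.113593
base pitch p_b = π·m·cos α = 11.795697
CR = (40.725691 + 39.113593 − 187.482110·sin 17.95886°)/11.795697 = 1.867815
contact ratio ≈ 1.8678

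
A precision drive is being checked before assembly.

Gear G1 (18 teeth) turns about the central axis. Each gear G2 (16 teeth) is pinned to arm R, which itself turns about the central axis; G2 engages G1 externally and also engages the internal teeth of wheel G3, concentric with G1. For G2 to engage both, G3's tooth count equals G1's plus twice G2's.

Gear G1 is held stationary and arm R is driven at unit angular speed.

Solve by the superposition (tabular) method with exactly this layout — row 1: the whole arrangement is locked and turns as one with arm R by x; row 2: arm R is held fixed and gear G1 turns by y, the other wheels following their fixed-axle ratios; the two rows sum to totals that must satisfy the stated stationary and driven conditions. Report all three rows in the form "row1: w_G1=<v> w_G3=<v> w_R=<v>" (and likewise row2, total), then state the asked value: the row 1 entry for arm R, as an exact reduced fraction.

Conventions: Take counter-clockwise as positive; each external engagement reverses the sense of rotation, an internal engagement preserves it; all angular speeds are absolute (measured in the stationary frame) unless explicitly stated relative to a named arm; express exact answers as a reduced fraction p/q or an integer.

class = planetary set [G3 = 18+2·16 = 50; Willis about the carrier]
row 1 — lock + rotate with arm: ω_sun = ω_ring = ω_arm = x
row 2: sun turns y, ring = −(18/50)·y, arm 0
boundary: total ω_sun = x + y = 0 and total ω_arm = x = 1  ⇒  y = -1, x = 1
row 2 ring = −(18/50)·(-1) = 9/25
totals (row 1 + row 2): sun 1 + (-1) = 0, ring 1 + 9/25 = 34/25, arm 1 + 0 = 1
asked cell (row1, arm) = 1

row1: w_G1=1 w_G3=1 w_R=1
row2: w_G1=-1 w_G3=9/25 w_R=0
total: w_G1=0 w_G3=34/25 w_R=1
asked value: 1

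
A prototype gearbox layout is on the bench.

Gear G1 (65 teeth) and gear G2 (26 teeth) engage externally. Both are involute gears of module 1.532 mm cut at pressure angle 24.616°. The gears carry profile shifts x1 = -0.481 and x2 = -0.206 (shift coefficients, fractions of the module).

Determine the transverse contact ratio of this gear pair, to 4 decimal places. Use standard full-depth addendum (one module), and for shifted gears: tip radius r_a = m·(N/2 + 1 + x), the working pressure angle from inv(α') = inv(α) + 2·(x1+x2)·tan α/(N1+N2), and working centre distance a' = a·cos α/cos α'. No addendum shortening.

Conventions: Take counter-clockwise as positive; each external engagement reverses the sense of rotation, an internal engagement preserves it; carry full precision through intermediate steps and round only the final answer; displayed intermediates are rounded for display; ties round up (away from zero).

1.6413

single-mesh involute tooth geometry (65T engaging 26T at module 1.532)
base radii: r_b1 = 45.265076, r_b2 = 18.106030
tip radii: r_a1 = 50.585108, r_a2 = 21.132408
inv(α') = inv(24.616°) + 2·(-0.481-0.206)·tan α/(65+26) = 0.02162541  ⇒  α' = 22.53698°
a' = a·cos α / cos α' = 69.7060·cos 24.616°/cos 22.53698° = 68.610747
action lengths: √(r_a1²−r_b1²) = 22.581542, √(r_a2²−r_b2²) = 10.897262
base pitch p_b = π·m·cos α = 4.375521
CR = (22.581542 + 10.897262 − 68.610747·sin 22.53698°)/4.375521 = 1.641337
contact ratio ≈ 1.6413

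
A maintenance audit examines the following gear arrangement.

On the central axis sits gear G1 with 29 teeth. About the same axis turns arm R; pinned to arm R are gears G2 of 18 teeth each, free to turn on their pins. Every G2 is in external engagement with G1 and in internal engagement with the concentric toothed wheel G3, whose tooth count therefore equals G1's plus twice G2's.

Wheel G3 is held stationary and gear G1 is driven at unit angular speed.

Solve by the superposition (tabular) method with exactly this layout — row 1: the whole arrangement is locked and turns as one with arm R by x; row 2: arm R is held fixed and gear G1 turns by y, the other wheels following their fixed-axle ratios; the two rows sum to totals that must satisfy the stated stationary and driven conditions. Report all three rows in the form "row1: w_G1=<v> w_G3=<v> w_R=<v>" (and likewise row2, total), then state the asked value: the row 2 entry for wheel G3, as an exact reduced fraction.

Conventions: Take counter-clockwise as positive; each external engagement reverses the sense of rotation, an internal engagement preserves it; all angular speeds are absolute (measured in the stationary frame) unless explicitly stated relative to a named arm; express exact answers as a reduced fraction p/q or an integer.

row1: w_G1=29/94 w_G3=29/94 w_R=29/94
row2: w_G1=65/94 w_G3=-29/94 w_R=0
total: w_G1=1 w_G3=0 w_R=29/94
asked value: -29/94

topology: planetary set — G1 29T / G2 18T / G3 65T, arm = carrier (Willis)
row 1 — lock + rotate with arm: ω_sun = ω_ring = ω_arm = x
row 2 — arm fixed, fixed-axis ratios: sun y, ring −(29/65)·y, arm 0
boundary: total ω_ring = x − (29/65)·y = 0 and total ω_sun = x + y = 1  ⇒  y = 65/94, x = 29/94
row 2 ring = −(29/65)·65/94 = -29/94
totals (row 1 + row 2): sun 29/94 + 65/94 = 1, ring 29/94 + (-29/94) = 0, arm 29/94 + 0 = 29/94
asked cell (row2, ring) = -29/94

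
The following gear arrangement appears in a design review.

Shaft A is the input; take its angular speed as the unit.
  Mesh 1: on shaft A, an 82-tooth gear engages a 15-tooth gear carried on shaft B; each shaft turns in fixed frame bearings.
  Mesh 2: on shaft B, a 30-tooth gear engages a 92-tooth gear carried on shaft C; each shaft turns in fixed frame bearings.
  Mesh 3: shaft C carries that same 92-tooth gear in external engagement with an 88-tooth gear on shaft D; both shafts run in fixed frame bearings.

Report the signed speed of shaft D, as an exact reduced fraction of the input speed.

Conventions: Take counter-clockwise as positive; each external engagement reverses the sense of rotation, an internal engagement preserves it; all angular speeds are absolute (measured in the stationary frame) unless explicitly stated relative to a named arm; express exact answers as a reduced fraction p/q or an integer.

3-mesh fixed-axis compound train (all bearings frame-fixed)
mesh 1 [82T→15T]: |ω|/ω_in = 1×82/15 = 82/15, sense flips to −
mesh 2 [30T→92T]: |ω|/ω_in = (82/15)×30/92 = 41/23, sense flips to +
mesh 3 [92T→88T]: |ω|/ω_in = (41/23)×92/88 = 41/22, sense flips to −
signed output speed (× input speed) = -41/22

-41/22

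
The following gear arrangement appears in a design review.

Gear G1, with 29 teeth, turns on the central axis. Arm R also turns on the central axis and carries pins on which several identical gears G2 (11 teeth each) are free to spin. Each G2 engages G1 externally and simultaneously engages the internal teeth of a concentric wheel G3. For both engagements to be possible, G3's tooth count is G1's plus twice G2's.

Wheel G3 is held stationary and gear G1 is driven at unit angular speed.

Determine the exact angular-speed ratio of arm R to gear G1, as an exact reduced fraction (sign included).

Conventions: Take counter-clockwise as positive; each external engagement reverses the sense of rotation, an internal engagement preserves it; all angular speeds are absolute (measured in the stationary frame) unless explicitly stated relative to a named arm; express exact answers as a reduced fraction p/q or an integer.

29/80

planetary set (29T centre, 11T on arm, 51T internal) — Willis relation
ring teeth: 29 + 2·11 = 51
29(ω_sun−ω_arm) = −51(ω_ring−ω_arm),  ω_ring = 0, ω_sun = 1
29(1−ω_arm) = −51(0−ω_arm)  ⇒  80·ω_arm = 29  ⇒  ω_arm = 29/80
ω_out/ω_in = 29/80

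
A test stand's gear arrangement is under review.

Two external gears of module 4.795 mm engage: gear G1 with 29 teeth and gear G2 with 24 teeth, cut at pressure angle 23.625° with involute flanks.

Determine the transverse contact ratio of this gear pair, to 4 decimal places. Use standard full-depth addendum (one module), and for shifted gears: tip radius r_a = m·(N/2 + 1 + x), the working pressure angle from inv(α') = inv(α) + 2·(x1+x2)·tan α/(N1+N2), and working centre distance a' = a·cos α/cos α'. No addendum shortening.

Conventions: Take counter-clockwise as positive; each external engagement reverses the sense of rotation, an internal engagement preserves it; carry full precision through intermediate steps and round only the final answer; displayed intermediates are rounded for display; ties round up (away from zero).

class = single-mesh tooth geometry [involute pair 29T × 24T, m = 4.795]
base radii: r_b1 = 63.700258, r_b2 = 52.717455
tip radii: r_a1 = 74.322500, r_a2 = 62.335000
no profile shift: α' = α, a' = a
action lengths: √(r_a1²−r_b1²) = 38.289830, √(r_a2²−r_b2²) = 33.264428
base pitch p_b = π·m·cos α = 13.801397
CR = (38.289830 + 33.264428 − 127.067500·sin 23.62500°)/13.801397 = 1.494929
contact ratio ≈ 1.4949

1.4949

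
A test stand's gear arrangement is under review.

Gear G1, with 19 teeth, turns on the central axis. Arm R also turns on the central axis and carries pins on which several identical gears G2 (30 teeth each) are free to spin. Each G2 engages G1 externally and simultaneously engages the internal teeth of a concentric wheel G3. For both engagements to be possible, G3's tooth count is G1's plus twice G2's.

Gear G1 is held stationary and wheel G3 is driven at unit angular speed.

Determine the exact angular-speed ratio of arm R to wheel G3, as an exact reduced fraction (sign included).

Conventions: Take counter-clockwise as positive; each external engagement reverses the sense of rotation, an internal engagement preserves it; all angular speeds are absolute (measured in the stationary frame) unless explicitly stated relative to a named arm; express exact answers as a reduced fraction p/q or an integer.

class = planetary set [G3 = 19+2·30 = 79; Willis about the carrier]
ring teeth: 19 + 2·30 = 79
19(ω_sun−ω_arm) = −79(ω_ring−ω_arm),  ω_sun = 0, ω_ring = 1
19(0−ω_arm) = −79(1−ω_arm)  ⇒  98·ω_arm = 79  ⇒  ω_arm = 79/98
ω_out/ω_in = 79/98

79/98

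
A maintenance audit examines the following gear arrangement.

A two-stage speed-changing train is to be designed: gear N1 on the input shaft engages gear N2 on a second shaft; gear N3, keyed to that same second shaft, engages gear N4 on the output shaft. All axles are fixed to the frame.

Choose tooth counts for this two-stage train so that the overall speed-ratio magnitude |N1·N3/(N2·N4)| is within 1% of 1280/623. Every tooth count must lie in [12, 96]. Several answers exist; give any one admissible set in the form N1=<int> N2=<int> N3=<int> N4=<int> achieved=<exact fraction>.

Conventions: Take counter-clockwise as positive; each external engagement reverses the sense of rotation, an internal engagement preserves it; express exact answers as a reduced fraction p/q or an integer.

2-stage fixed-axis compound train for ratio 1280/623
target = 1280/623 in lowest terms: an exact hit needs N1·N3 = k·1280 and N2·N4 = k·623 for one integer k, every count in [12, 96]; additionally prefer no 1:1 stage (N1 ≠ N2, N3 ≠ N4)
k = 1: no 1:1-free in-range split of k·1280 and k·623 into factor pairs; take k = 2
k = 2: N1·N3 = 2560 = 32·80, N2·N4 = 1246 = 14·89
achieved = 32·80/(14·89) = 1280/623; |achieved − target| = 0 ≤ 64/3115 ✓

N1=32 N2=14 N3=80 N4=89 achieved=1280/623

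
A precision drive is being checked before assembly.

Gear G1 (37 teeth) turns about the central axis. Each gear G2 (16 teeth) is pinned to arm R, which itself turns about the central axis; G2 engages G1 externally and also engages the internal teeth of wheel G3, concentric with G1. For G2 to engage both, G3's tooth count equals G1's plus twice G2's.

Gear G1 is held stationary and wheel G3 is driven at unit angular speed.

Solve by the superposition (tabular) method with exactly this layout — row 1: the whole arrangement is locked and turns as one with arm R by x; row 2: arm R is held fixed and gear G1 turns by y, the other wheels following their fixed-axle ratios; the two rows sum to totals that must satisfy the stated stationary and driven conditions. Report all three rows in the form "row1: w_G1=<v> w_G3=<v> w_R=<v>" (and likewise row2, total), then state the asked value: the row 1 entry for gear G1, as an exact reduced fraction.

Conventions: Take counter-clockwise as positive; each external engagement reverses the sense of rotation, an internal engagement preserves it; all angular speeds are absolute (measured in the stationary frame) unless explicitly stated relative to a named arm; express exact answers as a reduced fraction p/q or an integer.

class = planetary set [G3 = 37+2·16 = 69; Willis about the carrier]
row 1 (train locked, turned with arm): all members turn x
superposition row 2 [arm held]: sun y, ring −(37/69)·y, arm 0
boundary: total ω_sun = x + y = 0 and total ω_ring = x − (37/69)·y = 1  ⇒  y = -69/106, x = 69/106
row 2 ring = −(37/69)·(-69/106) = 37/106
totals (row 1 + row 2): sun 69/106 + (-69/106) = 0, ring 69/106 + 37/106 = 1, arm 69/106 + 0 = 69/106
asked cell (row1, sun) = 69/106

row1: w_G1=69/106 w_G3=69/106 w_R=69/106
row2: w_G1=-69/106 w_G3=37/106 w_R=0
total: w_G1=0 w_G3=1 w_R=69/106
asked value: 69/106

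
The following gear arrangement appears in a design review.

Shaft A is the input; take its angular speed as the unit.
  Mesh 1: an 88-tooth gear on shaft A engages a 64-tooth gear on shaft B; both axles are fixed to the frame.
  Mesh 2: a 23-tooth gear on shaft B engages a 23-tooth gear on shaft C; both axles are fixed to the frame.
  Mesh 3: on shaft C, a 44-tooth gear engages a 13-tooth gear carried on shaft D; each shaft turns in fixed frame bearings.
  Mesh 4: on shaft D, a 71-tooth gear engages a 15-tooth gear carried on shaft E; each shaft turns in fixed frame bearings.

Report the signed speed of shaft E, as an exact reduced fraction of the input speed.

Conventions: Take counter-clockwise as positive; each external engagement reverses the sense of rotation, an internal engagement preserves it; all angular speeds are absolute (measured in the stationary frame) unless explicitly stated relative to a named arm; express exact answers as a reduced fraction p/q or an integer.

4-mesh fixed-axis compound train (all bearings frame-fixed)
mesh 1 [88T→64T]: |ω|/ω_in = 1×88/64 = 11/8, sense flips to −
mesh 2 [23T→23T]: |ω|/ω_in = (11/8)×23/23 = 11/8, sense flips to +
mesh 3 [44T→13T]: |ω|/ω_in = (11/8)×44/13 = 121/26, sense flips to −
mesh 4 [71T→15T]: |ω|/ω_in = (121/26)×71/15 = 8591/390, sense flips to +
signed output speed (× input speed) = 8591/390

8591/390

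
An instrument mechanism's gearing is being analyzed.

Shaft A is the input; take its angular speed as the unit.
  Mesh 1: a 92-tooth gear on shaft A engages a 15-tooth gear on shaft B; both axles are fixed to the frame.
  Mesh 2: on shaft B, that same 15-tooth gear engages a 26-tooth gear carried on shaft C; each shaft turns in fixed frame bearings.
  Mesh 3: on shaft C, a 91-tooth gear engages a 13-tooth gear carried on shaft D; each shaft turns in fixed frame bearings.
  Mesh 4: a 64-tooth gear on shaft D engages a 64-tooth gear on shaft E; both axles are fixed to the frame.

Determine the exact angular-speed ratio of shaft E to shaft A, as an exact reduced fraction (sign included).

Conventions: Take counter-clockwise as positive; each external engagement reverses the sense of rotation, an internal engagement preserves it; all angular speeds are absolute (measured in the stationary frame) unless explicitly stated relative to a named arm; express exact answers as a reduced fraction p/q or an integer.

322/13

class = fixed-axis compound train [4 meshes; 4 ratios multiply, 4 sense flips]
mesh 1 [92T→15T]: running ratio 92/15, sense −
mesh 2 [15T→26T]: running ratio 46/13, sense +
mesh 3 [91T→13T]: running ratio 322/13, sense −
mesh 4 [64T→64T]: running ratio 322/13, sense +
ω_out/ω_in = 322/13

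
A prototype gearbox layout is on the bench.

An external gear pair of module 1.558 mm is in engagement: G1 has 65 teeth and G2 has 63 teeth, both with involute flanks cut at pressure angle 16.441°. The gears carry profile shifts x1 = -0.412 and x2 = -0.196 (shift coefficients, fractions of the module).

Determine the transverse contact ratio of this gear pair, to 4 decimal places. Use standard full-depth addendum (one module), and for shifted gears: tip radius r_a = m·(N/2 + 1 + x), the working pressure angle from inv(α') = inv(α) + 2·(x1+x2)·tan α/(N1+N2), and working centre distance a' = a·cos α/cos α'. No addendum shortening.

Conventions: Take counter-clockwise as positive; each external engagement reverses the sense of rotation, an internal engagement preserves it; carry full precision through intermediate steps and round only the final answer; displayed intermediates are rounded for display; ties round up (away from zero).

single-mesh involute tooth geometry (65T engaging 63T at module 1.558)
base radii: r_b1 = 48.564620, r_b2 = 47.070324
tip radii: r_a1 = 51.551104, r_a2 = 50.329632
inv(α') = inv(16.441°) + 2·(-0.412-0.196)·tan α/(65+63) = 0.00534077  ⇒  α' = 14.32293°
a' = a·cos α / cos α' = 99.7120·cos 16.441°/cos 14.32293° = 98.702948
action lengths: √(r_a1²−r_b1²) = 17.291442, √(r_a2²−r_b2²) = 17.817307
base pitch p_b = π·m·cos α = 4.694469
CR = (17.291442 + 17.817307 − 98.702948·sin 14.32293°)/4.694469 = 2.277348
contact ratio ≈ 2.2773

2.2773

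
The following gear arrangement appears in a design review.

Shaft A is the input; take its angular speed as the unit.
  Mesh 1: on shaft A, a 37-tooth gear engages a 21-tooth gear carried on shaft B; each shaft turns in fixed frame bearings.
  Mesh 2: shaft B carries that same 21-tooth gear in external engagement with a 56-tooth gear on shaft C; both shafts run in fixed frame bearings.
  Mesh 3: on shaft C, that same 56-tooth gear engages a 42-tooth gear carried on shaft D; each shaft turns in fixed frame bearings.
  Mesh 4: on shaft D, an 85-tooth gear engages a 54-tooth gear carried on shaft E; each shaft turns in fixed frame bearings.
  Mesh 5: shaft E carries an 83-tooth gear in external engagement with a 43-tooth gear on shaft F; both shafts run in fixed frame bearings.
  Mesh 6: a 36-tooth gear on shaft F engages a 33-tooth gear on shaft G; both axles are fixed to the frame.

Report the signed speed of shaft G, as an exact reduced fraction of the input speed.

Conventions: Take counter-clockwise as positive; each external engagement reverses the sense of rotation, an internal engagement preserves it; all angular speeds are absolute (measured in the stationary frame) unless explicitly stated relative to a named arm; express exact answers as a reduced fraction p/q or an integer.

6-mesh fixed-axis compound train (all bearings frame-fixed)
mesh 1 [37T→21T]: |ω|/ω_in = 1×37/21 = 37/21, sense flips to −
mesh 2 [21T→56T]: |ω|/ω_in = (37/21)×21/56 = 37/56, sense flips to +
mesh 3 [56T→42T]: |ω|/ω_in = (37/56)×56/42 = 37/42, sense flips to −
mesh 4 [85T→54T]: |ω|/ω_in = (37/42)×85/54 = 3145/2268, sense flips to +
mesh 5 [83T→43T]: |ω|/ω_in = (3145/2268)×83/43 = 261035/97524, sense flips to −
mesh 6 [36T→33T]: |ω|/ω_in = (261035/97524)×36/33 = 261035/89397, sense flips to +
signed output speed (× input speed) = 261035/89397

261035/89397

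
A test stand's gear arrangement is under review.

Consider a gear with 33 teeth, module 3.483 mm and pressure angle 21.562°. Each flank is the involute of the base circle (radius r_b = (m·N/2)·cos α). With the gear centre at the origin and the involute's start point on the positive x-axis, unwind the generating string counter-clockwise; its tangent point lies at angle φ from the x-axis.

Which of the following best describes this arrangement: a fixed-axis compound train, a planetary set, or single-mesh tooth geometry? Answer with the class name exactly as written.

single-mesh tooth geometry

recognized (one wheel, involute flank): single-mesh tooth geometry, m = 3.483, N = 33
classification: single-mesh tooth geometry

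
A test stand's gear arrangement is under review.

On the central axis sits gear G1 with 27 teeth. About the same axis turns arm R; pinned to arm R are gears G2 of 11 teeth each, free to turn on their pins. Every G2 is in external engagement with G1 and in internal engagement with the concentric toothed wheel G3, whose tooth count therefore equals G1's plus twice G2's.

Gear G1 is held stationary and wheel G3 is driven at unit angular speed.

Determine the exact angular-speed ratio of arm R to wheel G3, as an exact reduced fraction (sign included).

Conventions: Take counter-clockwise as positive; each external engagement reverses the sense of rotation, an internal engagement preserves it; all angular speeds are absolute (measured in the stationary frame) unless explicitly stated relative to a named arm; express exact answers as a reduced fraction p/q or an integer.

49/76

recognized (axles ride arm R): planetary set, 27/11/49 teeth
ring teeth: 27 + 2·11 = 49
27(ω_sun−ω_arm) = −49(ω_ring−ω_arm),  ω_sun = 0, ω_ring = 1
27(0−ω_arm) = −49(1−ω_arm)  ⇒  76·ω_arm = 49  ⇒  ω_arm = 49/76
ω_out/ω_in = 49/76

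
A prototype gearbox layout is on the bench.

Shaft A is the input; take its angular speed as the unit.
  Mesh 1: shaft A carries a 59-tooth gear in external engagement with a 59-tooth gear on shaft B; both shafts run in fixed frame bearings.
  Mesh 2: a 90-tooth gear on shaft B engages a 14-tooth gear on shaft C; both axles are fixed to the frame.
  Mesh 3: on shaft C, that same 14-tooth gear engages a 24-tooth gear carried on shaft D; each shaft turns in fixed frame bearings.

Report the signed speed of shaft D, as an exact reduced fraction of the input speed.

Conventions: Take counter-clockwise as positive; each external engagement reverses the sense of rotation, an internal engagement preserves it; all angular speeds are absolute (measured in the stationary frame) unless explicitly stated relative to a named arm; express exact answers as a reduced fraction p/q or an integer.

3-mesh fixed-axis compound train (all bearings frame-fixed)
mesh 1 [59T→59T]: |ω|/ω_in = 1×59/59 = 1, sense flips to −
mesh 2 [90T→14T]: |ω|/ω_in = 1×90/14 = 45/7, sense flips to +
mesh 3 [14T→24T]: |ω|/ω_in = (45/7)×14/24 = 15/4, sense flips to −
signed output speed (× input speed) = -15/4

-15/4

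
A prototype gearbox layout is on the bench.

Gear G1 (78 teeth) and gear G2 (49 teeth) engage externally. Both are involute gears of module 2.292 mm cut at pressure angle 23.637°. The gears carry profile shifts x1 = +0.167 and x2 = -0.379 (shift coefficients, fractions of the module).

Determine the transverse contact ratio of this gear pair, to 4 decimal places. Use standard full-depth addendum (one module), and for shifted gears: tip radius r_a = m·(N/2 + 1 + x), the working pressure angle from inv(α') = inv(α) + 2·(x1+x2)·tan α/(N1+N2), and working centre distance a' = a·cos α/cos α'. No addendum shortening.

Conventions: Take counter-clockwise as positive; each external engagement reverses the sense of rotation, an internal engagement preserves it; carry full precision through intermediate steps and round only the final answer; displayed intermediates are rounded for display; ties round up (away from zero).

single-mesh involute tooth geometry (78T engaging 49T at module 2.292)
base radii: r_b1 = 81.888705, r_b2 = 51.442904
tip radii: r_a1 = 92.062764, r_a2 = 57.577332
inv(α') = inv(23.637°) + 2·(+0.167-0.379)·tan α/(78+49) = 0.02365387  ⇒  α' = 23.19055°
a' = a·cos α / cos α' = 145.5420·cos 23.637°/cos 23.19055° = 145.051745
action lengths: √(r_a1²−r_b1²) = 42.068902, √(r_a2²−r_b2²) = 25.860718
base pitch p_b = π·m·cos α = 6.596435
CR = (42.068902 + 25.860718 − 145.051745·sin 23.19055°)/6.596435 = 1.638711
contact ratio ≈ 1.6387

1.6387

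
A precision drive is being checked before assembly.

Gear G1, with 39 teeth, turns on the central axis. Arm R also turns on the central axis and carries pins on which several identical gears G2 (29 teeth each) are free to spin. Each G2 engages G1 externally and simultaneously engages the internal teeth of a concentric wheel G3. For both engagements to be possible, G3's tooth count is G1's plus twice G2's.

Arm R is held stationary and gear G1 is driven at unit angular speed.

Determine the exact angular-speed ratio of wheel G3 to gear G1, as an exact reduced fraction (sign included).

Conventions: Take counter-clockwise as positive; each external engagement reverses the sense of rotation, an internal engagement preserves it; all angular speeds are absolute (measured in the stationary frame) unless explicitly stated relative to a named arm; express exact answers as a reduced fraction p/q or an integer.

-39/97

recognized (axles ride arm R): planetary set, 39/29/97 teeth
ring teeth: 39 + 2·29 = 97
39(ω_sun−ω_arm) = −97(ω_ring−ω_arm),  ω_arm = 0, ω_sun = 1
ω_ring = 0 − (39/97)(1−0) = -39/97
ω_out/ω_in = -39/97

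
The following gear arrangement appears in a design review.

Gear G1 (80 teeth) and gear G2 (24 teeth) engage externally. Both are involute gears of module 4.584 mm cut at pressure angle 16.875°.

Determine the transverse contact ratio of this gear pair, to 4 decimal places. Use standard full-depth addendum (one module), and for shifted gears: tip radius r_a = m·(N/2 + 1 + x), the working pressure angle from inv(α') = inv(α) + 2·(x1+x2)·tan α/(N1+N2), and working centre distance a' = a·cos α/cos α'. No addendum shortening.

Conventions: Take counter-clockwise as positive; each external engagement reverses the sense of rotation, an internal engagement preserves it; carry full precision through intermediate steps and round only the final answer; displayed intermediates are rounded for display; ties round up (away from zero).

1.8927

topology: single-mesh involute geometry — m = 4.584, 80T/24T pair
base radii: r_b1 = 175.464580, r_b2 = 52.639374
tip radii: r_a1 = 187.944000, r_a2 = 59.592000
no profile shift: α' = α, a' = a
action lengths: √(r_a1²−r_b1²) = 67.343361, √(r_a2²−r_b2²) = 27.933900
base pitch p_b = π·m·cos α = 13.780956
CR = (67.343361 + 27.933900 − 238.368000·sin 16.87500°)/13.780956 = 1.892661
contact ratio ≈ 1.8927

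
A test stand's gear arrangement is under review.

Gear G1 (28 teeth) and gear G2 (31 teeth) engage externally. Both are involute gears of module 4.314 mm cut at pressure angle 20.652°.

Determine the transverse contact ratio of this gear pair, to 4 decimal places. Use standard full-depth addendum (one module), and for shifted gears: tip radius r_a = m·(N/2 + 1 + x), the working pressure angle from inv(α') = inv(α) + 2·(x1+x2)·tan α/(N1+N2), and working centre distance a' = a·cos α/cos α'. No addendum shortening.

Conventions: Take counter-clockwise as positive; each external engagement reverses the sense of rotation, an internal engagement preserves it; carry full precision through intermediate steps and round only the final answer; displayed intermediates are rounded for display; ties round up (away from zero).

1.6221

single-mesh involute tooth geometry (28T engaging 31T at module 4.314)
base radii: r_b1 = 56.514943, r_b2 = 62.570115
tip radii: r_a1 = 64.710000, r_a2 = 71.181000
no profile shift: α' = α, a' = a
action lengths: √(r_a1²−r_b1²) = 31.518968, √(r_a2²−r_b2²) = 33.936933
base pitch p_b = π·m·cos α = 12.681923
CR = (31.518968 + 33.936933 − 127.263000·sin 20.65200°)/12.681923 = 1.622103
contact ratio ≈ 1.6221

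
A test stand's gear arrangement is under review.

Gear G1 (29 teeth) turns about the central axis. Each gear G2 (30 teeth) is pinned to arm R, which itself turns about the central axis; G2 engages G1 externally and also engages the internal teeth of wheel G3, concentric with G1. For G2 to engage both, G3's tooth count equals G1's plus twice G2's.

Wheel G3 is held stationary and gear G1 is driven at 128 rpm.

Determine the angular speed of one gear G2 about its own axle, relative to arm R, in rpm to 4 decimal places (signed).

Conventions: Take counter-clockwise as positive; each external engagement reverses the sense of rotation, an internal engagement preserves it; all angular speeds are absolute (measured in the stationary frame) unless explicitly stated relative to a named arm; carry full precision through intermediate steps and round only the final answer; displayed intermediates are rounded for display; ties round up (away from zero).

planetary set (29T centre, 30T on arm, 89T internal) — Willis relation
normalise by the input: solve with ω_sun = 1, then scale by 128 rpm
ring teeth: 29 + 2·30 = 89
29(ω_sun−ω_arm) = −89(ω_ring−ω_arm),  ω_ring = 0, ω_sun = 1
29(1−ω_arm) = −89(0−ω_arm)  ⇒  118·ω_arm = 29  ⇒  ω_arm = 29/118
sun–planet mesh: 29·(1−29/118) = −30·(ω_p−ω_arm)  ⇒  ω_p−ω_arm = -2581/3540
scale: ω_p−ω_arm = -2581/3540 × 128 rpm = -93.3243 rpm

-93.3243 rpm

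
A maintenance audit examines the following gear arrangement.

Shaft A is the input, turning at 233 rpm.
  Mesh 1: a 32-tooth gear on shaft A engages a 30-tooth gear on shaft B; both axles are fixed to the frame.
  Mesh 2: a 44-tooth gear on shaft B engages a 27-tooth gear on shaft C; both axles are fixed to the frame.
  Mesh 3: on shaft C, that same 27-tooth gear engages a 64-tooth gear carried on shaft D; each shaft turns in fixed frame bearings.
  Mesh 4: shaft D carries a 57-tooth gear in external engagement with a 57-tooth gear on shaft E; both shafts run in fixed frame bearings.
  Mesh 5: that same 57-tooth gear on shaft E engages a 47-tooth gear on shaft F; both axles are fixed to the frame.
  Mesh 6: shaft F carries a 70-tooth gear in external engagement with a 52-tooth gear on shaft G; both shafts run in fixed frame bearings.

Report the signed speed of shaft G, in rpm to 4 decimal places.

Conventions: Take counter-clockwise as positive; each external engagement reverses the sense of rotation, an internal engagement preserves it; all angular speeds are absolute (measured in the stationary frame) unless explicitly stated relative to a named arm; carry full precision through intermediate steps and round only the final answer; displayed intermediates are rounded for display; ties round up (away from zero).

recognized (7 fixed axles, 6 meshes): fixed-axis compound train
mesh 1 [32T→30T]: ω = 233.0000×32/30 = 248.5333 rpm, sense flips to −
mesh 2 [44T→27T]: ω = 248.5333×44/27 = 405.0173 rpm, sense flips to +
mesh 3 [27T→64T]: ω = 405.0173×27/64 = 170.8667 rpm, sense flips to −
mesh 4 [57T→57T]: ω = 170.8667×57/57 = 170.8667 rpm, sense flips to +
mesh 5 [57T→47T]: ω = 170.8667×57/47 = 207.2213 rpm, sense flips to −
mesh 6 [70T→52T]: ω = 207.2213×70/52 = 278.9517 rpm, sense flips to +
signed output speed = +278.9517 rpm

+278.9517 rpm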